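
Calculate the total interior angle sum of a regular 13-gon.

The sum of interior angles of an n-sided polygon is (n - 2) * 180.
For n = 13: (13 - 2) * 180 = 11 * 180 = 1980 degrees.

1980 degrees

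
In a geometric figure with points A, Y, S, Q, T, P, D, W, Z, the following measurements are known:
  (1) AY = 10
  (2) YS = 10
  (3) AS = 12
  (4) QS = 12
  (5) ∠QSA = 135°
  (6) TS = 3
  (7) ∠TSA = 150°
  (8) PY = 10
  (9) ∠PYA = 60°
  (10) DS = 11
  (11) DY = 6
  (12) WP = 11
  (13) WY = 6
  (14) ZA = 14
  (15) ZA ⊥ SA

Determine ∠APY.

Step 1: By the law of cosines on triangle PYA: PA² = 10² + 10² − 2·10·10·cos(60°) = 100, so PA = 10.
Step 2: By the inverse law of cosines on triangle APY: cos(∠APY) = (10² + 10² − 10²) / (2·10·10) = 100/200 = 0.5, so ∠APY = 60°.

Therefore, the measure of angle ∠APY = 60°.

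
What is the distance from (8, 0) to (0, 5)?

d = sqrt((-8)^2 + (5)^2) = sqrt(89)

sqrt(89)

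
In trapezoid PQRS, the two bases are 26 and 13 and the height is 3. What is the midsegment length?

The midsegment of a trapezoid = (base1 + base2) / 2
midsegment = (26 + 13) / 2
midsegment = 39 / 2
midsegment = 39/2

39/2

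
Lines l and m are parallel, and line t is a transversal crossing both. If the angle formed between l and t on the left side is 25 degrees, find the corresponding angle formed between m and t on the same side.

Corresponding angles formed by parallel lines and a transversal are equal.
The given angle is 25 degrees.
The corresponding angle = 25 degrees.

25 degrees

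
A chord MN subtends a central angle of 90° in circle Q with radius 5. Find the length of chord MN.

Chord = 2(5) sin(45°) = 5*sqrt(2)

5*sqrt(2)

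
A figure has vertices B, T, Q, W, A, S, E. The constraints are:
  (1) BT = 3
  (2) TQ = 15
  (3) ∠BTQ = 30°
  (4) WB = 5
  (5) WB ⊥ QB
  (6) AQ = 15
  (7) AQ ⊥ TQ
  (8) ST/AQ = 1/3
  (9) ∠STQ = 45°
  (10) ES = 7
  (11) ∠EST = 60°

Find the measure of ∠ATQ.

Step 1: By the law of cosines on triangle TQA: TA² = 15² + 15² − 2·15·15·cos(90°) = 450, so TA = 15·√2.
Step 2: By the inverse law of cosines on triangle ATQ: cos(∠ATQ) = ((15·√2)² + 15² − 15²) / (2·15·√2·15) = 450/636.4 = 0.7071, so ∠ATQ = 45°.

Therefore, the measure of angle ∠ATQ = 45°.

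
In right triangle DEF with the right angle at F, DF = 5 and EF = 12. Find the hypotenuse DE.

DE = sqrt(5^2 + 12^2) = sqrt(169) = 13

13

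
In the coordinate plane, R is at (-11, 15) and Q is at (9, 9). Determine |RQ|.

The horizontal distance is |9 - -11| = 20 and the vertical distance is |9 - 15| = 6.
By the Pythagorean theorem, d = sqrt(20^2 + 6^2) = sqrt(436) = 2*sqrt(109).

2*sqrt(109)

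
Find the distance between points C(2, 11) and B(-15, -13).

d = sqrt((-17)^2 + (-24)^2) = sqrt(865)

sqrt(865)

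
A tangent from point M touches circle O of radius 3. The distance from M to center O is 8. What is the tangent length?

The tangent, radius, and line from the external point to the center form a right triangle.
The right angle is where the tangent meets the radius.
By the Pythagorean theorem: tangent² + 3² = 8²
tangent² = 64 - 9 = 55
tangent = sqrt(55)

sqrt(55)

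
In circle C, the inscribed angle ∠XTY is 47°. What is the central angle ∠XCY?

The inscribed angle theorem states that a central angle is always twice any inscribed angle that subtends the same arc.
Since the inscribed angle is 47°, the central angle = 2 × 47° = 94°.

94°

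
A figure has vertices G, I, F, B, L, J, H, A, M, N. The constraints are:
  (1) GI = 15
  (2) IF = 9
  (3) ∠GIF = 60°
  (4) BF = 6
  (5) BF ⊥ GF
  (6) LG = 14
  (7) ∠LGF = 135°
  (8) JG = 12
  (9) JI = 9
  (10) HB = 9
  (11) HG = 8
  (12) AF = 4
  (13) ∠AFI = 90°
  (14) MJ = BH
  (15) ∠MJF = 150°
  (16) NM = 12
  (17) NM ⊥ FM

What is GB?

Step 1: By the law of cosines on triangle FIG: FG² = 9² + 15² − 2·9·15·cos(60°) = 171, so FG = 3·√19.
Step 2: By the law of cosines on triangle GFB: GB² = (3·√19)² + 6² − 2·3·√19·6·cos(90°) = 207, so GB = 3·√23.

Therefore, the length of GB = 3·√23.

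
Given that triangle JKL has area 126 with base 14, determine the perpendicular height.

height = 2 * 126 / 14 = 18

18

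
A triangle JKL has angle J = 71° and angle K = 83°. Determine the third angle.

By the triangle angle sum property, the three interior angles of any triangle add up to 180°.
We know angle J = 71° and angle K = 83°, so their sum is 154°.
Therefore angle L = 180° - 154° = 26°.

26 degrees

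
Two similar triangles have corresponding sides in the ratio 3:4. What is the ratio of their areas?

Area scales with the square of linear dimensions. If every length is multiplied by 3/4, then the area is multiplied by (3/4)^2 = 9/16.
The area ratio is 9:16.

9:16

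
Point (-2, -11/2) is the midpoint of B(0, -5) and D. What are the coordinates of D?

Using the midpoint formula: M = ((x1 + x2)/2, (y1 + y2)/2)
We know M = (-2, -11/2) and B = (0, -5)
For x: -2 = (0 + x2)/2, so x2 = 2*-2 - 0 = -4
For y: -11/2 = (-5 + y2)/2, so y2 = 2*-11/2 - -5 = -6
D = (-4, -6)

(-4, -6)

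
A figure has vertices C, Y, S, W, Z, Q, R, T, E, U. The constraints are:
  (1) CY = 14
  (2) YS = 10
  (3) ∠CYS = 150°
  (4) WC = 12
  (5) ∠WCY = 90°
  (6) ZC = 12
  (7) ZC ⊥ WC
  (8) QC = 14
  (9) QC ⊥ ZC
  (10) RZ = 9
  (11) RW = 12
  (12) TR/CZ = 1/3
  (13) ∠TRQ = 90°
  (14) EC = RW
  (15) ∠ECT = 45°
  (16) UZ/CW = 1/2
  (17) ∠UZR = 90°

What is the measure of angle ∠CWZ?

Step 1: By the law of cosines on triangle WCZ: WZ² = 12² + 12² − 2·12·12·cos(90°) = 288, so WZ = 12·√2.
Step 2: By the inverse law of cosines on triangle CWZ: cos(∠CWZ) = (12² + (12·√2)² − 12²) / (2·12·12·√2) = 288/407.29 = 0.7071, so ∠CWZ = 45°.

Therefore, the measure of angle ∠CWZ = 45°.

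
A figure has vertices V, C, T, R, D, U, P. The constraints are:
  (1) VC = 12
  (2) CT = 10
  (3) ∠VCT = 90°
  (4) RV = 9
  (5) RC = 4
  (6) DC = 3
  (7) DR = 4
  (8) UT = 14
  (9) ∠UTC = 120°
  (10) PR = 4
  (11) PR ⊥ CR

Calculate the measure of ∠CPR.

Step 1: By the law of cosines on triangle PRC: PC² = 4² + 4² − 2·4·4·cos(90°) = 32, so PC = 4·√2.
Step 2: By the inverse law of cosines on triangle CPR: cos(∠CPR) = ((4·√2)² + 4² − 4²) / (2·4·√2·4) = 32/45.25 = 0.7071, so ∠CPR = 45°.

Therefore, the measure of angle ∠CPR = 45°.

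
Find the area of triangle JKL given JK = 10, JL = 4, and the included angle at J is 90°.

Area = (1/2) * JK * JL * sin(J)
Area = (1/2) * 10 * 4 * sin(90°)
Area = (1/2) * 10 * 4 * 1
Area = 20

20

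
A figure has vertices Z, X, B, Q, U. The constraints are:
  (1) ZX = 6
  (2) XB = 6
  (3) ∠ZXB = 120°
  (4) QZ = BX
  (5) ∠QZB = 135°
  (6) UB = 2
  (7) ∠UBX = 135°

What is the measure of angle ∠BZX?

Step 1: By the law of cosines on triangle ZXB: ZB² = 6² + 6² − 2·6·6·cos(120°) = 108, so ZB = 6·√3.
Step 2: By the inverse law of cosines on triangle BZX: cos(∠BZX) = ((6·√3)² + 6² − 6²) / (2·6·√3·6) = 108/124.71 = 0.866, so ∠BZX = 30°.

Therefore, the measure of angle ∠BZX = 30°.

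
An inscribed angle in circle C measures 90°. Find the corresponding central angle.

By the inscribed angle theorem, the central angle is twice the inscribed angle.
Central angle = 2 × 90° = 180°

180°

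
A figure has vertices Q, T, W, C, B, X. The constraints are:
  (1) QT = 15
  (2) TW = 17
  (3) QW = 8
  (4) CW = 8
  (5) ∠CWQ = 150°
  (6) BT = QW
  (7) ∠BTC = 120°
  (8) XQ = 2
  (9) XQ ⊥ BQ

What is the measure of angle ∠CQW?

Step 1: By the law of cosines on triangle QWC: QC² = 8² + 8² − 2·8·8·cos(150°) = 238.85, so QC ≈ 15.45.
Step 2: By the inverse law of cosines on triangle CQW: cos(∠CQW) = (15.45² + 8² − 8²) / (2·15.45·8) = 238.85/247.28 = 0.9659, so ∠CQW = 15°.

Therefore, the measure of angle ∠CQW = 15°.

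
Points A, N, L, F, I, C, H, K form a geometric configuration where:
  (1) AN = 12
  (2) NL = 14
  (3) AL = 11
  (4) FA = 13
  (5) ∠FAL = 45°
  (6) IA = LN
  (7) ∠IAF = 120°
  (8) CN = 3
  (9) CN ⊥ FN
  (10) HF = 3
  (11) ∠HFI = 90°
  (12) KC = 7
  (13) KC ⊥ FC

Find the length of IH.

From the given relations: IA = LN = 14.
Step 1: By the law of cosines on triangle FAI: FI² = 13² + 14² − 2·13·14·cos(120°) = 547, so FI ≈ 23.39.
Step 2: By the law of cosines on triangle IFH: IH² = 23.39² + 3² − 2·23.39·3·cos(90°) = 556, so IH = 2·√139.

Therefore, the length of IH = 2·√139.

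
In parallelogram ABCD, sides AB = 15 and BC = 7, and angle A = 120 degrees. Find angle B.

Consecutive angles are supplementary: angle B = 180 - 120 = 60 degrees.

60 degrees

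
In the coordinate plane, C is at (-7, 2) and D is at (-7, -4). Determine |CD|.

The horizontal distance is |-7 - -7| = 0 and the vertical distance is |-4 - 2| = 6.
By the Pythagorean theorem, d = sqrt(0^2 + 6^2) = sqrt(36) = 6.

6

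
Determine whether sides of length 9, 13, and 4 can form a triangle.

No.
The triangle inequality is violated: 9 + 4 = 13 ≤ 13.
These lengths cannot form a triangle.

No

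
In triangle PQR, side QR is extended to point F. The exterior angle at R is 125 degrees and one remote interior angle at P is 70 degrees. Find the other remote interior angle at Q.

By the exterior angle theorem: exterior angle = sum of remote interior angles.
125 = 70 + angle Q
angle Q = 125 - 70 = 55 degrees

55 degrees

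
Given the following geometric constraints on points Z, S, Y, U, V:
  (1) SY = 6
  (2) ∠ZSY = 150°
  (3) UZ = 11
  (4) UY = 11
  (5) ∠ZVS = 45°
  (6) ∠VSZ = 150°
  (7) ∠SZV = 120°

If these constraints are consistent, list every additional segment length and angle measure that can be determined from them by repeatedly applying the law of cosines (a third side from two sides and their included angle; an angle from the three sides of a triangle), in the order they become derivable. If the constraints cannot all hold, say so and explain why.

These constraints are not satisfiable: (5), (6) and (7) are the three interior angles of triangle ZVS, which must sum to 180°, but 45° + 150° + 120° = 315°. No planar figure meets all of them, so nothing further can be derived.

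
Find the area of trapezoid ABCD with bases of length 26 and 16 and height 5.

A trapezoid's area equals the midsegment times the height.
The midsegment is (26 + 16) / 2 = 21.
Area = 21 * 5 = 105.

105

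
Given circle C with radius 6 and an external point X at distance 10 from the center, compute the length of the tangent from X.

The tangent, radius, and line from the external point to the center form a right triangle.
The right angle is where the tangent meets the radius.
By the Pythagorean theorem: tangent² + 6² = 10²
tangent² = 100 - 36 = 64
tangent = 8

8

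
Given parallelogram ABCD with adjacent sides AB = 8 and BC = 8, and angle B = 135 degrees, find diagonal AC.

The diagonal of a parallelogram can be found by treating two adjacent sides and the diagonal as a triangle.
Applying the law of cosines with sides 8, 8 and included angle 135°:
d^2 = 64 + 64 - 128*cos(135°) = 64*sqrt(2) + 128
d = 8*sqrt(sqrt(2) + 2)

8*sqrt(sqrt(2) + 2)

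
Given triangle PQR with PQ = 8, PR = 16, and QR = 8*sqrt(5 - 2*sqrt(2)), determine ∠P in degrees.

By the inverse law of cosines: cos(P) = (PQ² + PR² - QR²) / (2 × PQ × PR)
cos(P) = (8² + 16² - (8*sqrt(5 - 2*sqrt(2)))²) / (2 × 8 × 16)
cos(P) = (64 + 256 - (320 - 128*sqrt(2))) / 256
cos(P) = sqrt(2)/2
P = arccos(sqrt(2)/2) = 45°

45°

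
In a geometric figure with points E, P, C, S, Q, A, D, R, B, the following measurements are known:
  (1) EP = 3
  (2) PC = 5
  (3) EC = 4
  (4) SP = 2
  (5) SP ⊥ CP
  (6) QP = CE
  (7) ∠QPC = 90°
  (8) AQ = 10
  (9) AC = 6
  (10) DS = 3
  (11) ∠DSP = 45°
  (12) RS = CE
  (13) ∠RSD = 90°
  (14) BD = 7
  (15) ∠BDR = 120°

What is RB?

From the given relations: RS = CE = 4.
Step 1: By the law of cosines on triangle DSR: DR² = 3² + 4² − 2·3·4·cos(90°) = 25, so DR = 5.
Step 2: By the law of cosines on triangle RDB: RB² = 5² + 7² − 2·5·7·cos(120°) = 109, so RB = √109.

Therefore, the length of RB = √109.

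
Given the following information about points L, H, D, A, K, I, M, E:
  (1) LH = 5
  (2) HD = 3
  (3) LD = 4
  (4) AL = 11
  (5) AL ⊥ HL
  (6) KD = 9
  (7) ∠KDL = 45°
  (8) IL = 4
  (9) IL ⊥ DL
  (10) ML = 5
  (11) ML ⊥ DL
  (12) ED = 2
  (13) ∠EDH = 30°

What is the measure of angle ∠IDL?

Step 1: By the law of cosines on triangle DLI: DI² = 4² + 4² − 2·4·4·cos(90°) = 32, so DI = 4·√2.
Step 2: By the inverse law of cosines on triangle IDL: cos(∠IDL) = ((4·√2)² + 4² − 4²) / (2·4·√2·4) = 32/45.25 = 0.7071, so ∠IDL = 45°.

Therefore, the measure of angle ∠IDL = 45°.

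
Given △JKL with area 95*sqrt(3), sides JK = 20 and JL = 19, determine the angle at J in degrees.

sin(C) = 2 * 95*sqrt(3) / (20 * 19) = sqrt(3)/2, so C = arcsin(sqrt(3)/2) = 60°.
Since sin(180° - C) = sin(C), the obtuse angle 120° gives the same area, so C = 60° or C = 120°.

60° or 120°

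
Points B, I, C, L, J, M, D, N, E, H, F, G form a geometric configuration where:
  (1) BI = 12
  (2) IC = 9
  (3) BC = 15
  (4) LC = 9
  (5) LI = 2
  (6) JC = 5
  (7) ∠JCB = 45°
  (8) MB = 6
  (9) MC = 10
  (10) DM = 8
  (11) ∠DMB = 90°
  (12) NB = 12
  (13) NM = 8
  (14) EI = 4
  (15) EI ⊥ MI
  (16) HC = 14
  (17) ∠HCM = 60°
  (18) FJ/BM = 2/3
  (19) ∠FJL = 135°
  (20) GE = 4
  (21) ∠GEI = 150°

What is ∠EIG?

Step 1: By the law of cosines on triangle IEG: IG² = 4² + 4² − 2·4·4·cos(150°) = 59.71, so IG ≈ 7.73.
Step 2: By the inverse law of cosines on triangle EIG: cos(∠EIG) = (4² + 7.73² − 4²) / (2·4·7.73) = 59.71/61.82 = 0.9659, so ∠EIG = 15°.

Therefore, the measure of angle ∠EIG = 15°.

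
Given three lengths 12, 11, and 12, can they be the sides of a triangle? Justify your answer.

Yes.
The triangle inequality requires that the sum of any two sides exceeds the third.
Here 11 + 12 = 23 > 12, so the condition is met.

Yes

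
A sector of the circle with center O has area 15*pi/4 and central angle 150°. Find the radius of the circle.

r² = 360 × 15*pi/4 / (π × 150) = 9, so r = 3.

3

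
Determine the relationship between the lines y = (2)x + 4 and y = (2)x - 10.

Slope of line 1: m1 = 2
Slope of line 2: m2 = 2
Since m1 = m2 = 2, the lines are parallel.

Parallel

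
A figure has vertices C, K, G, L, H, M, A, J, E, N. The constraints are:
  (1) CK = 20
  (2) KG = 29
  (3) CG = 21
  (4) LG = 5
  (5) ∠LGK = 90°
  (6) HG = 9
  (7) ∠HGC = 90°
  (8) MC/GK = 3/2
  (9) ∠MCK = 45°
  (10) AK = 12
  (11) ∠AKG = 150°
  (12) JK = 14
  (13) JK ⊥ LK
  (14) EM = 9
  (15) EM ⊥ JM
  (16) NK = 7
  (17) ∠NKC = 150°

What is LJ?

Step 1: By the law of cosines on triangle LGK: LK² = 5² + 29² − 2·5·29·cos(90°) = 866, so LK ≈ 29.43.
Step 2: By the law of cosines on triangle LKJ: LJ² = 29.43² + 14² − 2·29.43·14·cos(90°) = 1062, so LJ = 3·√118.

Therefore, the length of LJ = 3·√118.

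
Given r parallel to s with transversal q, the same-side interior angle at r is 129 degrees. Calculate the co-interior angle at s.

Co-interior angles (same-side interior) formed by parallel lines and a transversal are supplementary (sum to 180 degrees).
The given angle is 129 degrees.
The co-interior angle = 180 - 129 = 51 degrees.

51 degrees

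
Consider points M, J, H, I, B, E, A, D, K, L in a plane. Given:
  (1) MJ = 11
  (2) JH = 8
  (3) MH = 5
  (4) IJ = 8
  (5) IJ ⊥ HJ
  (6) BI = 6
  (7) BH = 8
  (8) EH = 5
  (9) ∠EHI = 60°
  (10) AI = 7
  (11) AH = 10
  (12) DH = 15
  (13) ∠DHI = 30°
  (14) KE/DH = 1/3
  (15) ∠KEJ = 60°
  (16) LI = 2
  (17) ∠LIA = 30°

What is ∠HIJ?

Step 1: By the law of cosines on triangle IJH: IH² = 8² + 8² − 2·8·8·cos(90°) = 128, so IH = 8·√2.
Step 2: By the inverse law of cosines on triangle HIJ: cos(∠HIJ) = ((8·√2)² + 8² − 8²) / (2·8·√2·8) = 128/181.02 = 0.7071, so ∠HIJ = 45°.

Therefore, the measure of angle ∠HIJ = 45°.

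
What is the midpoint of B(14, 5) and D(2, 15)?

M = ((x₁ + x₂)/2, (y₁ + y₂)/2)
= ((14 + 2)/2, (5 + 15)/2)
= (16/2, 20/2) = (8, 10)

(8, 10)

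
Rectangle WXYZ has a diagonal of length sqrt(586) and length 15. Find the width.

Using the Pythagorean theorem: d^2 = a^2 + b^2
b^2 = d^2 - a^2
b^2 = 586 - 225
b^2 = 361
b = sqrt(361) = 19

19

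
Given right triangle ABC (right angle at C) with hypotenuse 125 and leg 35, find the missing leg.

By the Pythagorean theorem: BC^2 = AB^2 - AC^2
BC^2 = 125^2 - 35^2 = 15625 - 1225 = 14400
BC = sqrt(14400) = 120

120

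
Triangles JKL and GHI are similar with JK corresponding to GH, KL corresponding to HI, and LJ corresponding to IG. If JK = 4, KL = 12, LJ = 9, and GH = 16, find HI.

Similar triangles have proportional sides. Setting up the proportion:
GH / JK = HI / KL
16 / 4 = HI / 12
HI = 12 * 16 / 4 = 48.

48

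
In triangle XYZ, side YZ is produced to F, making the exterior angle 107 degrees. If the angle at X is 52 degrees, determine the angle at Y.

The exterior angle theorem states that an exterior angle equals the sum of the two non-adjacent interior angles.
So 107 = 52 + angle Y, which gives angle Y = 107 - 52 = 55 degrees.

55 degrees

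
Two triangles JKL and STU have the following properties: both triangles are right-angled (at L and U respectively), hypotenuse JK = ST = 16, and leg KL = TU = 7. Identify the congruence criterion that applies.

The given information matches HL: The hypotenuse and one leg of two right triangles are equal (Hypotenuse-Leg).

HL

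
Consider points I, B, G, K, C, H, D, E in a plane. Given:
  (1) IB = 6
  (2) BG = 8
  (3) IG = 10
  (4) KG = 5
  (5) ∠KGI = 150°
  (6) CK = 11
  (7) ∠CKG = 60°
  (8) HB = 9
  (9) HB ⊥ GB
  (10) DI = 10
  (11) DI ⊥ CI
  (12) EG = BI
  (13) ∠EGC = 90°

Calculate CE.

From the given relations: EG = BI = 6.
Step 1: By the law of cosines on triangle CKG: CG² = 11² + 5² − 2·11·5·cos(60°) = 91, so CG = √91.
Step 2: By the law of cosines on triangle CGE: CE² = √91² + 6² − 2·√91·6·cos(90°) = 127, so CE = √127.

Therefore, the length of CE = √127.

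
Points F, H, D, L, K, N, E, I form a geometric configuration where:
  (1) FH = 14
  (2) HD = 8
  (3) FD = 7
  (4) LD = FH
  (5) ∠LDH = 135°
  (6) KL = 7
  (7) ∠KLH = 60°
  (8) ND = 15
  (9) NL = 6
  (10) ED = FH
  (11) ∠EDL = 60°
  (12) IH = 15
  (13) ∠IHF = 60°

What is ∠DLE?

From the given relations: LD = FH = 14; ED = FH = 14.
Step 1: By the law of cosines on triangle LDE: LE² = 14² + 14² − 2·14·14·cos(60°) = 196, so LE = 14.
Step 2: By the inverse law of cosines on triangle DLE: cos(∠DLE) = (14² + 14² − 14²) / (2·14·14) = 196/392 = 0.5, so ∠DLE = 60°.

Therefore, the measure of angle ∠DLE = 60°.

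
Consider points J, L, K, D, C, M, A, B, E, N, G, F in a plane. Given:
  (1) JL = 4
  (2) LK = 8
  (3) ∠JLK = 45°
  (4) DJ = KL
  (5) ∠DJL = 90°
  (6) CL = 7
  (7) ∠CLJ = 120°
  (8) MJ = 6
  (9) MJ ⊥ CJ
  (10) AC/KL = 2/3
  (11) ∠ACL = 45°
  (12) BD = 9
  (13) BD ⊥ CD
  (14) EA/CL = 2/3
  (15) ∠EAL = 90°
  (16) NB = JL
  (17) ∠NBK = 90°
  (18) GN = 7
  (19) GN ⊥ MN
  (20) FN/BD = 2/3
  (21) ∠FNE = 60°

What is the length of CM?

Step 1: By the law of cosines on triangle JLC: JC² = 4² + 7² − 2·4·7·cos(120°) = 93, so JC = √93.
Step 2: By the law of cosines on triangle CJM: CM² = √93² + 6² − 2·√93·6·cos(90°) = 129, so CM = √129.

Therefore, the length of CM = √129.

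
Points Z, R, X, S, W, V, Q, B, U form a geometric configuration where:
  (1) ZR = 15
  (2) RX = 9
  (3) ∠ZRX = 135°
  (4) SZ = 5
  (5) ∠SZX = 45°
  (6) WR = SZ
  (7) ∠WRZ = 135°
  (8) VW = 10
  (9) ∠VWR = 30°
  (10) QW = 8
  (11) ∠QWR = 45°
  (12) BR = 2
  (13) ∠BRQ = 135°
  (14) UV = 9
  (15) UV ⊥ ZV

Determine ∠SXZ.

Step 1: By the law of cosines on triangle ZRX: ZX² = 15² + 9² − 2·15·9·cos(135°) = 496.92, so ZX ≈ 22.29.
Step 2: By the law of cosines on triangle XZS: XS² = 22.29² + 5² − 2·22.29·5·cos(45°) = 364.29, so XS ≈ 19.09.
Step 3: By the inverse law of cosines on triangle SXZ: cos(∠SXZ) = (19.09² + 22.29² − 5²) / (2·19.09·22.29) = 836.21/850.94 = 0.9827, so ∠SXZ = 10.67°.

Therefore, the measure of angle ∠SXZ = 10.67°.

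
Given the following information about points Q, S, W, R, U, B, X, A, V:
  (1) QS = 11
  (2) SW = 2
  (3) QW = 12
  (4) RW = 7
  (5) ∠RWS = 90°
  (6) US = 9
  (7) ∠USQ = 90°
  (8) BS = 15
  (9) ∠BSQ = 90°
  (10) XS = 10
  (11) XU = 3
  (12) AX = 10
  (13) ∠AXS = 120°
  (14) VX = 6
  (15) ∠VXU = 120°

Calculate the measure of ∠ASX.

Step 1: By the law of cosines on triangle SXA: SA² = 10² + 10² − 2·10·10·cos(120°) = 300, so SA = 10·√3.
Step 2: By the inverse law of cosines on triangle ASX: cos(∠ASX) = ((10·√3)² + 10² − 10²) / (2·10·√3·10) = 300/346.41 = 0.866, so ∠ASX = 30°.

Therefore, the measure of angle ∠ASX = 30°.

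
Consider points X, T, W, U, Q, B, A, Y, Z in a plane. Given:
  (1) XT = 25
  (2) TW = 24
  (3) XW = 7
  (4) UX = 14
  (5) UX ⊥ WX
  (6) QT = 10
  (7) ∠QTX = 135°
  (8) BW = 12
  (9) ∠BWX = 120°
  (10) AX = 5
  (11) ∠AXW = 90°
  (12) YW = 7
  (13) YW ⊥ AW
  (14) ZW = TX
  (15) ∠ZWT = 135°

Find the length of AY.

Step 1: By the law of cosines on triangle AXW: AW² = 5² + 7² − 2·5·7·cos(90°) = 74, so AW = √74.
Step 2: By the law of cosines on triangle AWY: AY² = √74² + 7² − 2·√74·7·cos(90°) = 123, so AY = √123.

Therefore, the length of AY = √123.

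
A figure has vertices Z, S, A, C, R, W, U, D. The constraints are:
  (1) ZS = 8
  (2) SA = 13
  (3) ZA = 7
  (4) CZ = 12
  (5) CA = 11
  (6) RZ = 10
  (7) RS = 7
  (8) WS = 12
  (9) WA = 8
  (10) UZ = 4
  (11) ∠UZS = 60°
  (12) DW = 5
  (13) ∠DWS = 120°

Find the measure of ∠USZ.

Step 1: By the law of cosines on triangle SZU: SU² = 8² + 4² − 2·8·4·cos(60°) = 48, so SU = 4·√3.
Step 2: By the inverse law of cosines on triangle USZ: cos(∠USZ) = ((4·√3)² + 8² − 4²) / (2·4·√3·8) = 96/110.85 = 0.866, so ∠USZ = 30°.

Therefore, the measure of angle ∠USZ = 30°.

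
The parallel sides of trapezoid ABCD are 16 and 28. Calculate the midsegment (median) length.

The midsegment (median) of a trapezoid connects the midpoints of the non-parallel sides.
Its length is the average of the two bases: (16 + 28) / 2 = 22.

22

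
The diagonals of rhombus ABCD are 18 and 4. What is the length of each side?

In a rhombus, the diagonals bisect each other perpendicularly, creating four congruent right triangles.
Each triangle has legs 9 (half of 18) and 2 (half of 4).
The hypotenuse of each right triangle is a side of the rhombus:
side = sqrt(9^2 + 2^2) = sqrt(85)

sqrt(85)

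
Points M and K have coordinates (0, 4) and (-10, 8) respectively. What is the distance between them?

d = sqrt((-10)^2 + (4)^2) = sqrt(116) = 2*sqrt(29)

2*sqrt(29)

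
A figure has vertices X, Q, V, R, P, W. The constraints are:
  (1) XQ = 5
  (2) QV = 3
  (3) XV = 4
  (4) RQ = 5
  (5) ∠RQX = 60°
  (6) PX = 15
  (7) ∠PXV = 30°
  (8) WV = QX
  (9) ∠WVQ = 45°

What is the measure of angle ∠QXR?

Step 1: By the law of cosines on triangle XQR: XR² = 5² + 5² − 2·5·5·cos(60°) = 25, so XR = 5.
Step 2: By the inverse law of cosines on triangle QXR: cos(∠QXR) = (5² + 5² − 5²) / (2·5·5) = 25/50 = 0.5, so ∠QXR = 60°.

Therefore, the measure of angle ∠QXR = 60°.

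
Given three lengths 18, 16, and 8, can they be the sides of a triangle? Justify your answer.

Yes.
The triangle inequality requires that the sum of any two sides exceeds the third.
Here 8 + 16 = 24 > 18, so the condition is met.

Yes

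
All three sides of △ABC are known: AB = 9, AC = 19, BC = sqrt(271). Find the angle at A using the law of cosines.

cos(A) = (9² + 19² - (sqrt(271))²) / (2 × 9 × 19) = 1/2, so A = arccos(1/2) = 60°.

60°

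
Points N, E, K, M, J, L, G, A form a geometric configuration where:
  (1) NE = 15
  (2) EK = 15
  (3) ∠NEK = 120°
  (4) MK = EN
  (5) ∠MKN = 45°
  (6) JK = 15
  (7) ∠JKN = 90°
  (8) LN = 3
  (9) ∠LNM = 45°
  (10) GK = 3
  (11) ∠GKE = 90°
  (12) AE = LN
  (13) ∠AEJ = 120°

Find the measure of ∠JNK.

Step 1: By the law of cosines on triangle NEK: NK² = 15² + 15² − 2·15·15·cos(120°) = 675, so NK = 15·√3.
Step 2: By the law of cosines on triangle NKJ: NJ² = (15·√3)² + 15² − 2·15·√3·15·cos(90°) = 900, so NJ = 30.
Step 3: By the inverse law of cosines on triangle JNK: cos(∠JNK) = (30² + (15·√3)² − 15²) / (2·30·15·√3) = 1350/1558.85 = 0.866, so ∠JNK = 30°.

Therefore, the measure of angle ∠JNK = 30°.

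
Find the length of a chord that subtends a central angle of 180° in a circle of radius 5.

Chord length = 2r sin(θ/2)
= 2 × 5 × sin(180°/2)
= 2 × 5 × sin(90°)
= 10

10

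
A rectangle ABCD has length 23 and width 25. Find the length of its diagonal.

Using the Pythagorean theorem:
d² = 23² + 25² = 529 + 625 = 1154
d = sqrt(1154)

sqrt(1154)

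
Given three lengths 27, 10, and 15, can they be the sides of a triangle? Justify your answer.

Check the triangle inequality: 10 + 15 = 25 ≤ 27.
Since the sum of two sides does not exceed the third, no triangle can be formed.

No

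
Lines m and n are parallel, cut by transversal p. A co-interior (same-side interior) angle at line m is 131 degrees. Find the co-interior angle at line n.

Co-interior angles sum to 180: 180 - 131 = 49 degrees.

49 degrees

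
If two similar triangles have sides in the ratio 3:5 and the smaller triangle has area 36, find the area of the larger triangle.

For similar figures, the area ratio equals the square of the side ratio.
Side ratio (the smaller triangle to the larger triangle) = 3:5, so area ratio = 3^2:5^2 = 9:25.
If the area of the smaller triangle is 36, then the area of the larger triangle = 36 * (25/9) = 100.

100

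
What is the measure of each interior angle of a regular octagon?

Each interior angle of a regular n-gon is (n - 2) * 180 / n.
For n = 8: (8 - 2) * 180 / 8 = 1080/8 = 135 degrees.

135 degrees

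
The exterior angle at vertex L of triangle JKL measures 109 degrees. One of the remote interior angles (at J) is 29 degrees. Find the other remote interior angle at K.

angle K = 109 - 29 = 80 degrees (exterior angle theorem).

80 degrees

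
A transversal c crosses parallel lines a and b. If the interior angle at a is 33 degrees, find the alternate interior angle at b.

Alternate interior angles lie on opposite sides of the transversal, between the parallel lines.
By the alternate interior angle theorem, they are equal: 33 degrees.

33 degrees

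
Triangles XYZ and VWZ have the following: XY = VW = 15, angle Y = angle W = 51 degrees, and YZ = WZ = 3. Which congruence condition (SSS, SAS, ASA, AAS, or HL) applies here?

The given information matches SAS: Two pairs of corresponding sides and the included angle are equal (Side-Angle-Side).

SAS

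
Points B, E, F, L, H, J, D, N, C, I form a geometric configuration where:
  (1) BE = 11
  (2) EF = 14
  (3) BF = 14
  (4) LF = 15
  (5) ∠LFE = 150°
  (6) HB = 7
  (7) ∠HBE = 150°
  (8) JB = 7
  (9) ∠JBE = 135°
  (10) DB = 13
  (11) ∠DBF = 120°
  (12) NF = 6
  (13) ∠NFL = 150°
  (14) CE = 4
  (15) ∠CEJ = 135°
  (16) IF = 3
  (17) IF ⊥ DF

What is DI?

Step 1: By the law of cosines on triangle FBD: FD² = 14² + 13² − 2·14·13·cos(120°) = 547, so FD ≈ 23.39.
Step 2: By the law of cosines on triangle DFI: DI² = 23.39² + 3² − 2·23.39·3·cos(90°) = 556, so DI = 2·√139.

Therefore, the length of DI = 2·√139.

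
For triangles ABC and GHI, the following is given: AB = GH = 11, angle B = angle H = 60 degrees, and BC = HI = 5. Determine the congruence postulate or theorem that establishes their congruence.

The given information provides:
AB = GH = 11, angle B = angle H = 60 degrees, and BC = HI = 5
This matches the SAS congruence theorem.
Two pairs of corresponding sides and the included angle are equal (Side-Angle-Side).

SAS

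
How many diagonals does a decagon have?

Total line segments between 10 vertices = C(10,2) = 45.
Subtract the 10 sides: 45 - 10 = 35 diagonals.

35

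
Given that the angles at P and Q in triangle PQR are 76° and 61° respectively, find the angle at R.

By the triangle angle sum property, the three interior angles of any triangle add up to 180°.
We know angle P = 76° and angle Q = 61°, so their sum is 137°.
Therefore angle R = 180° - 137° = 43°.

43 degrees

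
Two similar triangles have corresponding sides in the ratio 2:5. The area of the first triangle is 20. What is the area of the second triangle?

For similar figures, the area ratio equals the square of the side ratio.
Side ratio (the first triangle to the second triangle) = 2:5, so area ratio = 2^2:5^2 = 4:25.
If the area of the first triangle is 20, then the area of the second triangle = 20 * (25/4) = 125.

125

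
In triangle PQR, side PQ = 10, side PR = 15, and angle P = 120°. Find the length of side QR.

When two sides and the included angle are known, the law of cosines gives the third side.
c^2 = a^2 + b^2 - 2ab cos(C) generalizes the Pythagorean theorem to non-right triangles.
Here: QR^2 = 100 + 225 - 300*(-1/2) = 475
QR = 5*sqrt(19)

5*sqrt(19)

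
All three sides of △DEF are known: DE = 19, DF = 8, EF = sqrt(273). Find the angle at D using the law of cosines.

cos(D) = (19² + 8² - (sqrt(273))²) / (2 × 19 × 8) = 1/2, so D = arccos(1/2) = 60°.

60°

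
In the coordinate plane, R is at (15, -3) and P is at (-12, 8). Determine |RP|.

d = sqrt((-27)^2 + (11)^2) = sqrt(850) = 5*sqrt(34)

5*sqrt(34)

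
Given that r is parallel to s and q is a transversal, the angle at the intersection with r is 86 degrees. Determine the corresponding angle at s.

When a transversal crosses parallel lines, angles in the same position at each intersection are called corresponding angles.
These are always equal, so the answer is 86 degrees.

86 degrees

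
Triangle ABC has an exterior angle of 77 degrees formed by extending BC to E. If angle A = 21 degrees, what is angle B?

By the exterior angle theorem: exterior angle = sum of remote interior angles.
77 = 21 + angle B
angle B = 77 - 21 = 56 degrees

56 degrees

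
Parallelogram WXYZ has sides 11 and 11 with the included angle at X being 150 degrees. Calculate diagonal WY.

The diagonal of a parallelogram can be found by treating two adjacent sides and the diagonal as a triangle.
Applying the law of cosines with sides 11, 11 and included angle 150°:
d^2 = 121 + 121 - 242*cos(150°) = 121*sqrt(3) + 242
d = 11*sqrt(sqrt(3) + 2)

11*sqrt(sqrt(3) + 2)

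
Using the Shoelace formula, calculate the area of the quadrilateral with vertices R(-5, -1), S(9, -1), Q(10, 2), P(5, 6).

Shoelace: sum of cross terms = 117, Area = (1/2)|117| = 117/2

117/2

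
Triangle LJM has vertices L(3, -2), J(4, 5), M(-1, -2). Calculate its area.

Using the Shoelace formula for a triangle:
Area = (1/2)|x0(y1 - y2) + x1(y2 - y0) + x2(y0 - y1)|
Area = (1/2)|3(5 - -2) + 4(-2 - -2) + -1(-2 - 5)|
Area = (1/2)|21 + 0 + 7|
Area = (1/2)|28|
Area = (1/2)(28)
Area = 14

14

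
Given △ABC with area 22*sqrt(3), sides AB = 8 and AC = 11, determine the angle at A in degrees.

sin(C) = 2 * 22*sqrt(3) / (8 * 11) = sqrt(3)/2, so C = arcsin(sqrt(3)/2) = 60°.
Since sin(180° - C) = sin(C), the obtuse angle 120° gives the same area, so C = 60° or C = 120°.

60° or 120°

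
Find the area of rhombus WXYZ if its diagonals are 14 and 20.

Area = (14 * 20) / 2 = 280 / 2 = 140

140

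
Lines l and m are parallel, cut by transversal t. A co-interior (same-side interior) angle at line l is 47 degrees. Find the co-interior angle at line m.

Co-interior angles sum to 180: 180 - 47 = 133 degrees.

133 degrees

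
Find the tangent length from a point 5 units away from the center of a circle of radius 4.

The tangent, radius, and line from the external point to the center form a right triangle.
The right angle is where the tangent meets the radius.
By the Pythagorean theorem: tangent² + 4² = 5²
tangent² = 25 - 16 = 9
tangent = 3

3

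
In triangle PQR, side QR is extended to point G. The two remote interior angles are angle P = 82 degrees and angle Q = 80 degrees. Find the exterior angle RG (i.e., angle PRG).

By the exterior angle theorem, an exterior angle of a triangle equals the sum of the two remote interior angles.
Exterior angle = angle P + angle Q
Exterior angle = 82 + 80 = 162 degrees

162 degrees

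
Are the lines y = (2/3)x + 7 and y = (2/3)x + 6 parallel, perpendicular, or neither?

Slope of line 1: m1 = 2/3
Slope of line 2: m2 = 2/3
Two lines are parallel if and only if they have equal slopes (or both are vertical).
Here m1 = m2 = 2/3, confirming the lines are parallel.

Parallel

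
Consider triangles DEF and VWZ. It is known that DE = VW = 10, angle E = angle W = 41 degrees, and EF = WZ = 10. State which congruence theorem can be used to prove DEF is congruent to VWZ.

Consider the given information: DE = VW = 10, angle E = angle W = 41 degrees, and EF = WZ = 10
This is not SSS or HL: SSS requires all three pairs of sides, but we don't have that. HL only applies to right triangles with matching hypotenuse and leg.
The correct criterion is SAS. Two pairs of corresponding sides and the included angle are equal (Side-Angle-Side).

SAS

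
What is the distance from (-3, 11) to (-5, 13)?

d = sqrt((-2)^2 + (2)^2) = sqrt(8) = 2*sqrt(2)

2*sqrt(2)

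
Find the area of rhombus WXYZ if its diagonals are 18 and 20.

Area = (18 * 20) / 2 = 360 / 2 = 180

180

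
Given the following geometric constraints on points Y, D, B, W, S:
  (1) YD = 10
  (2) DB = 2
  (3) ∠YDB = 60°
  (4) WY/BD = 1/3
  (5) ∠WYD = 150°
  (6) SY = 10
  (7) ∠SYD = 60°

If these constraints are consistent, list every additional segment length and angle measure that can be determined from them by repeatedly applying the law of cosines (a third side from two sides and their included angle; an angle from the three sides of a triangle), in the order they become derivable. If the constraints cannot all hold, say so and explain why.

The constraints are consistent. Derivable facts, in order:
After 1 step:
- DS = 10
- DW ≈ 10.58
- YB = 2·√21
After 2 steps:
- ∠BYD = 10.89°
- ∠DBY = 109.11°
- ∠DSY = 60°
- ∠DWY = 28.19°
- ∠SDY = 60°
- ∠WDY = 1.81°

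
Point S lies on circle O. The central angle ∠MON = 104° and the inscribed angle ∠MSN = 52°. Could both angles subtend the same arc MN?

By the inscribed angle theorem, if both angles subtend the same arc, the inscribed angle must be half the central angle.
Half of 104° = 52°, which equals the given inscribed angle of 52°.
Therefore, yes, they correspond to the same arc.

Yes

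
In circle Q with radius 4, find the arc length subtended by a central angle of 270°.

Arc length = 2πr × θ/360
= 2π × 4 × 3/4
= 6*pi

6*pi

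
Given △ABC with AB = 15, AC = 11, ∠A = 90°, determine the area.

When two sides and the included angle are known, the area formula is (1/2)ab sin(C).
The height from one side to the opposite vertex is 11 sin(90°) = 11.
Area = (1/2) * 15 * 11 = 165/2.

165/2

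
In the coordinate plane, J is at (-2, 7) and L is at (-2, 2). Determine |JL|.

The horizontal distance is |-2 - -2| = 0 and the vertical distance is |2 - 7| = 5.
By the Pythagorean theorem, d = sqrt(0^2 + 5^2) = sqrt(25) = 5.

5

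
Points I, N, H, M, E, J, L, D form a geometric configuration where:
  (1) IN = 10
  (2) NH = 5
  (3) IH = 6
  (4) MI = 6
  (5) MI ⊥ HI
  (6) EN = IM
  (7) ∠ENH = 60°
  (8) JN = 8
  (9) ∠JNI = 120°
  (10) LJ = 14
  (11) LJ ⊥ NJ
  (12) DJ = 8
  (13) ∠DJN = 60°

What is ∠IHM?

Step 1: By the law of cosines on triangle HIM: HM² = 6² + 6² − 2·6·6·cos(90°) = 72, so HM = 6·√2.
Step 2: By the inverse law of cosines on triangle IHM: cos(∠IHM) = (6² + (6·√2)² − 6²) / (2·6·6·√2) = 72/101.82 = 0.7071, so ∠IHM = 45°.

Therefore, the measure of angle ∠IHM = 45°.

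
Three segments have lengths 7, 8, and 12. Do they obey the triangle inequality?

Yes.
The triangle inequality requires that the sum of any two sides exceeds the third.
Here 7 + 8 = 15 > 12, so the condition is met.

Yes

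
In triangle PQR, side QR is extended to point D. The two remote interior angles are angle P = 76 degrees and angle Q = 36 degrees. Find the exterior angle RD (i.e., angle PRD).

The interior angle at R is 180 - 76 - 36 = 68 degrees.
The exterior angle and interior angle at R are supplementary:
Exterior angle = 180 - 68 = 112 degrees.

112 degrees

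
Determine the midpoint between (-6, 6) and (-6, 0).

The midpoint is the average of the coordinates:
x: (-6 + -6)/2 = -6
y: (6 + 0)/2 = 3
Midpoint = (-6, 3)

(-6, 3)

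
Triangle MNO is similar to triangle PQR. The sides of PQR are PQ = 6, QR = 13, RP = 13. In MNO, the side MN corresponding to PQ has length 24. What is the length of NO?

k = 24/6 = 4. NO = 4 * 13 = 52.

52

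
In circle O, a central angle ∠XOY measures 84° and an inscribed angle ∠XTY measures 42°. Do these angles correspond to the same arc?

By the inscribed angle theorem, if both angles subtend the same arc, the inscribed angle must be half the central angle.
Half of 84° = 42°, which equals the given inscribed angle of 42°.
Therefore, yes, they correspond to the same arc.

Yes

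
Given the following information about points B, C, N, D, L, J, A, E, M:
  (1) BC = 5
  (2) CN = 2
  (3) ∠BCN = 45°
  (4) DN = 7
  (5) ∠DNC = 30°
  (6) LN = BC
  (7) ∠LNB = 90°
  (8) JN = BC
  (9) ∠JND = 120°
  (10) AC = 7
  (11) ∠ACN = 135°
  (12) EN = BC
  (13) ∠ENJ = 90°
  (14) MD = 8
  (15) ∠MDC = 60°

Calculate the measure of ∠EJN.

From the given relations: JN = BC = 5; EN = BC = 5.
Step 1: By the law of cosines on triangle JNE: JE² = 5² + 5² − 2·5·5·cos(90°) = 50, so JE = 5·√2.
Step 2: By the inverse law of cosines on triangle EJN: cos(∠EJN) = ((5·√2)² + 5² − 5²) / (2·5·√2·5) = 50/70.71 = 0.7071, so ∠EJN = 45°.

Therefore, the measure of angle ∠EJN = 45°.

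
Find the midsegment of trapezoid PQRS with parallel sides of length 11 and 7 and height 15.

The midsegment (median) of a trapezoid connects the midpoints of the non-parallel sides.
Its length is the average of the two bases: (11 + 7) / 2 = 9.

9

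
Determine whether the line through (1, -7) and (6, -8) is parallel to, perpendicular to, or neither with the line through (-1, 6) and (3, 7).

Slope of line 1: m1 = (-8 - -7)/(6 - 1) = -1/5 = -1/5
Slope of line 2: m2 = (7 - 6)/(3 - -1) = 1/4 = 1/4
For parallel lines we need equal slopes: -1/5 != 1/4.
For perpendicular lines we need m1*m2 = -1: (-1/5)(1/4) = -1/20 != -1.
Since neither condition holds, the lines are neither parallel nor perpendicular.

Neither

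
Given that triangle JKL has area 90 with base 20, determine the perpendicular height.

Rearranging the area formula Area = (1/2) * base * height:
height = 2 * Area / base = 2 * 90 / 20 = 9.

9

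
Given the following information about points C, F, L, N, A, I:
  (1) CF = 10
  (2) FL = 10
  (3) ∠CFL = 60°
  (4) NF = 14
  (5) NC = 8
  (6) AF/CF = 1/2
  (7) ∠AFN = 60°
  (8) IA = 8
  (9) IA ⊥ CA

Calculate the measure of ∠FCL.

Step 1: By the law of cosines on triangle CFL: CL² = 10² + 10² − 2·10·10·cos(60°) = 100, so CL = 10.
Step 2: By the inverse law of cosines on triangle FCL: cos(∠FCL) = (10² + 10² − 10²) / (2·10·10) = 100/200 = 0.5, so ∠FCL = 60°.

Therefore, the measure of angle ∠FCL = 60°.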